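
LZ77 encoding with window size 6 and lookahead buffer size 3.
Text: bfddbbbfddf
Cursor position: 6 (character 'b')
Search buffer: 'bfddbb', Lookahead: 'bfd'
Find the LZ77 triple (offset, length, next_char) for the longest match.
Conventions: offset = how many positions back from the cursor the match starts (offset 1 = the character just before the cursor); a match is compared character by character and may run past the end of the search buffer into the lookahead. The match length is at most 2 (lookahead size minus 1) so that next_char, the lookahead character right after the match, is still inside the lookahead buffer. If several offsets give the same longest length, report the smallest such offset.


Try each offset into the search buffer:
  offset=1 (pos 5, char 'b'): match length 1
  offset=2 (pos 4, char 'b'): match length 1
  offset=3 (pos 3, char 'd'): match length 0
  offset=4 (pos 2, char 'd'): match length 0
  offset=5 (pos 1, char 'f'): match length 0
  offset=6 (pos 0, char 'b'): match length 2
Longest match has length 2 at offset 6.
next_char = character at position 6 + 2 = 8 -> 'd'

Best match: offset=6, length=2 (matching 'bf' starting at position 0)
LZ77 triple: (6, 2, 'd')


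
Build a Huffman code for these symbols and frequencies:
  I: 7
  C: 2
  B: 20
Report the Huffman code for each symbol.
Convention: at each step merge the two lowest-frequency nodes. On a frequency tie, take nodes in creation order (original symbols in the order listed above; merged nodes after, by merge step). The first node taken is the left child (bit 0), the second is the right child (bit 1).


Huffman tree construction:
Step 1: Merge C(2) + I(7) = 9
Step 2: Merge (C+I)(9) + B(20) = 29
Read each symbol's code off the tree from the root (left child = 0, right child = 1).

Codes:
  I: 01 (length 2)
  C: 00 (length 2)
  B: 1 (length 1)
Average code length: 38/29 = 1.3103 bits/symbol


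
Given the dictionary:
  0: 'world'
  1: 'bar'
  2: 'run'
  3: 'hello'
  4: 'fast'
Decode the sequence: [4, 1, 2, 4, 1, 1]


Look up each index in the dictionary:
  4 -> 'fast'
  1 -> 'bar'
  2 -> 'run'
  4 -> 'fast'
  1 -> 'bar'
  1 -> 'bar'

Decoded: "fast bar run fast bar bar"


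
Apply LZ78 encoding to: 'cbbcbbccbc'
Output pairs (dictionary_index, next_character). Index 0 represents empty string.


LZ78 encoding steps:
Dictionary: {0: ''}
Step 1: w='' (idx 0), next='c' -> output (0, 'c'), add 'c' as idx 1
Step 2: w='' (idx 0), next='b' -> output (0, 'b'), add 'b' as idx 2
Step 3: w='b' (idx 2), next='c' -> output (2, 'c'), add 'bc' as idx 3
Step 4: w='b' (idx 2), next='b' -> output (2, 'b'), add 'bb' as idx 4
Step 5: w='c' (idx 1), next='c' -> output (1, 'c'), add 'cc' as idx 5
Step 6: w='bc' (idx 3), end of input -> output (3, '')


Encoded: [(0, 'c'), (0, 'b'), (2, 'c'), (2, 'b'), (1, 'c'), (3, '')]


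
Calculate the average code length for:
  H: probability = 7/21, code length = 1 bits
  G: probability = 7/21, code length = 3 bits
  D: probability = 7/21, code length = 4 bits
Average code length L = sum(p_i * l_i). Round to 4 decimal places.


Weighted contributions p_i * l_i:
  H: (7/21) * 1 = 7/21
  G: (7/21) * 3 = 21/21
  D: (7/21) * 4 = 28/21
Sum = (7 + 21 + 28)/21 = 56/21

L = 56/21 = 2.6667 bits/symbol


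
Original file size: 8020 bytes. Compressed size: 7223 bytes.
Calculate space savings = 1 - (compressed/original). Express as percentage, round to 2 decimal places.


ratio = compressed/original = 7223/8020 = 0.900623
savings = 1 - ratio = 1 - 0.900623 = 0.099377
as a percentage: 0.099377 * 100 = 9.94%

Space savings = 1 - 7223/8020 = 9.94%


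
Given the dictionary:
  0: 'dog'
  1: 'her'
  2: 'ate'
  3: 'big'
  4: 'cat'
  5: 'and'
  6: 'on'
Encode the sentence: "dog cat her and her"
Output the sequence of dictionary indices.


Look up each word in the dictionary:
  'dog' -> 0
  'cat' -> 4
  'her' -> 1
  'and' -> 5
  'her' -> 1

Encoded: [0, 4, 1, 5, 1]


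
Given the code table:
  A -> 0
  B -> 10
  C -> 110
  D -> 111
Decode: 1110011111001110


Decoding:
111 -> D
0 -> A
0 -> A
111 -> D
110 -> C
0 -> A
111 -> D
0 -> A


Result: DAADCADA


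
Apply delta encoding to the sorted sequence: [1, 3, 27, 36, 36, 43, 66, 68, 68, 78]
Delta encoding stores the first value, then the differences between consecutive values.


First value: 1
Deltas:
  3 - 1 = 2
  27 - 3 = 24
  36 - 27 = 9
  36 - 36 = 0
  43 - 36 = 7
  66 - 43 = 23
  68 - 66 = 2
  68 - 68 = 0
  78 - 68 = 10


Delta encoded: [1, 2, 24, 9, 0, 7, 23, 2, 0, 10]


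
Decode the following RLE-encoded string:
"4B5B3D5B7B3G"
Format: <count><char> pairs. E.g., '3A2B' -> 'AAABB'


Expanding each <count><char> pair:
  4B -> 'BBBB'
  5B -> 'BBBBB'
  3D -> 'DDD'
  5B -> 'BBBBB'
  7B -> 'BBBBBBB'
  3G -> 'GGG'

Decoded = BBBBBBBBBDDDBBBBBBBBBBBBGGG


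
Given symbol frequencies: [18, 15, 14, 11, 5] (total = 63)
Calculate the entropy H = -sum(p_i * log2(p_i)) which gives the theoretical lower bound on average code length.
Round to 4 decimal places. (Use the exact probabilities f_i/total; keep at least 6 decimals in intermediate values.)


Per-symbol terms -p_i * log2(p_i) with p_i = f_i/63:
  p = 18/63 = 0.285714: log2(p) = -1.807355, -p*log2(p) = 0.516387
  p = 15/63 = 0.238095: log2(p) = -2.070389, -p*log2(p) = 0.492950
  p = 14/63 = 0.222222: log2(p) = -2.169925, -p*log2(p) = 0.482206
  p = 11/63 = 0.174603: log2(p) = -2.517848, -p*log2(p) = 0.439624
  p = 5/63 = 0.079365: log2(p) = -3.655352, -p*log2(p) = 0.290107
H = 0.516387 + 0.492950 + 0.482206 + 0.439624 + 0.290107 = 2.221274

H = 2.2213 bits/symbol


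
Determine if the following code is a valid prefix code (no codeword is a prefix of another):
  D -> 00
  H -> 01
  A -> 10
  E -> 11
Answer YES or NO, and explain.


Checking each pair (does one codeword prefix another?):
  D='00' vs H='01': no prefix
  D='00' vs A='10': no prefix
  D='00' vs E='11': no prefix
  H='01' vs D='00': no prefix
  H='01' vs A='10': no prefix
  H='01' vs E='11': no prefix
  A='10' vs D='00': no prefix
  A='10' vs H='01': no prefix
  A='10' vs E='11': no prefix
  E='11' vs D='00': no prefix
  E='11' vs H='01': no prefix
  E='11' vs A='10': no prefix
No violation found over all pairs.

YES -- this is a valid prefix code. No codeword is a prefix of any other codeword.


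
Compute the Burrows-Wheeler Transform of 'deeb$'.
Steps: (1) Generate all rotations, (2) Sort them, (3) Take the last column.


Rotations (sorted):
  0: $deeb -> last char: b
  1: b$dee -> last char: e
  2: deeb$ -> last char: $
  3: eb$de -> last char: e
  4: eeb$d -> last char: d


BWT = be$ed


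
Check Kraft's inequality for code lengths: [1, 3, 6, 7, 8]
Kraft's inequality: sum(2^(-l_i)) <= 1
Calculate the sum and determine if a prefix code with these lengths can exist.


Sum = 2^(-1) + 2^(-3) + 2^(-6) + 2^(-7) + 2^(-8)
    = 0.5 + 0.125 + 0.015625 + 0.0078125 + 0.00390625
    = 167/256 = 0.65234375
Since 0.65234375 <= 1, Kraft's inequality IS satisfied.
A prefix code with these lengths CAN exist.

Kraft sum = 0.65234375. Satisfied.


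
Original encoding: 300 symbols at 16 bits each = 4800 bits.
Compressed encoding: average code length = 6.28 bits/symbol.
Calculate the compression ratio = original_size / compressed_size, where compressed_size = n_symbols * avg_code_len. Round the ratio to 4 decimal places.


original_size = n_symbols * orig_bits = 300 * 16 = 4800 bits
compressed_size = n_symbols * avg_code_len = 300 * 6.28 = 1884.0 bits
ratio = original_size / compressed_size = 4800 / 1884.0 = 2.5478

Compression ratio = 2.5478


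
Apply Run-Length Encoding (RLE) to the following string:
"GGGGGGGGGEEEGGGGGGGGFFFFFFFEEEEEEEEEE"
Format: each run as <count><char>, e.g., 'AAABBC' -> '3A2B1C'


Scanning runs left to right:
  i=0: run of 'G' x 9 -> '9G'
  i=9: run of 'E' x 3 -> '3E'
  i=12: run of 'G' x 8 -> '8G'
  i=20: run of 'F' x 7 -> '7F'
  i=27: run of 'E' x 10 -> '10E'

RLE = 9G3E8G7F10E


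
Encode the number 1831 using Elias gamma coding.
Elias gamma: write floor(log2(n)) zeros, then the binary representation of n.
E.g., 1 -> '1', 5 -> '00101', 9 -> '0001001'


num_bits = floor(log2(1831)) + 1 = 11
leading_zeros = num_bits - 1 = 10
binary(1831) = 11100100111

Elias gamma(1831) = '0000000000' + '11100100111' = 000000000011100100111 (21 bits)


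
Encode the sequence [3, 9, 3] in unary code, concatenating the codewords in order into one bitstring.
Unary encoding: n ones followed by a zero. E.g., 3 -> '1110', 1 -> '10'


Encode each number as n ones followed by a terminating 0:
  3 -> 1110 (4 bits)
  9 -> 1111111110 (10 bits)
  3 -> 1110 (4 bits)
Total length = 4 + 10 + 4 = 18 bits.

Unary([3, 9, 3]) = 111011111111101110 (18 bits)


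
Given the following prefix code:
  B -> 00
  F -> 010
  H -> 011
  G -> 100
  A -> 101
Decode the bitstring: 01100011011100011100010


Decoding step by step:
Bits 011 -> H
Bits 00 -> B
Bits 011 -> H
Bits 011 -> H
Bits 100 -> G
Bits 011 -> H
Bits 100 -> G
Bits 010 -> F


Decoded message: HBHHGHGF


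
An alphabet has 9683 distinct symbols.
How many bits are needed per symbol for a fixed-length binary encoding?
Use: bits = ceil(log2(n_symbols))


log2(9683) = 13.2412
Bracket: 2^13 = 8192 < 9683 <= 2^14 = 16384
So ceil(log2(9683)) = 14

bits = ceil(log2(9683)) = ceil(13.2412) = 14 bits


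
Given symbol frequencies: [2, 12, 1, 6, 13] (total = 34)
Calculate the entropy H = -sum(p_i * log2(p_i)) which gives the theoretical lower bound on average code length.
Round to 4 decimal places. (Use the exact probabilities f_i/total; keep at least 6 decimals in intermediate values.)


Per-symbol terms -p_i * log2(p_i) with p_i = f_i/34:
  p = 2/34 = 0.058824: log2(p) = -4.087463, -p*log2(p) = 0.240439
  p = 12/34 = 0.352941: log2(p) = -1.502500, -p*log2(p) = 0.530294
  p = 1/34 = 0.029412: log2(p) = -5.087463, -p*log2(p) = 0.149631
  p = 6/34 = 0.176471: log2(p) = -2.502500, -p*log2(p) = 0.441618
  p = 13/34 = 0.382353: log2(p) = -1.387023, -p*log2(p) = 0.530332
H = 0.240439 + 0.530294 + 0.149631 + 0.441618 + 0.530332 = 1.892314

H = 1.8923 bits/symbol


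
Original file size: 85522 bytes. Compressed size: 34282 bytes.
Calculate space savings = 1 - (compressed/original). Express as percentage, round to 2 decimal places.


ratio = compressed/original = 34282/85522 = 0.400856
savings = 1 - ratio = 1 - 0.400856 = 0.599144
as a percentage: 0.599144 * 100 = 59.91%

Space savings = 1 - 34282/85522 = 59.91%


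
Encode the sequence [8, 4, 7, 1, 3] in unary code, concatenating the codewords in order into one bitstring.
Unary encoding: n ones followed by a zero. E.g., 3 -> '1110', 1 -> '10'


Encode each number as n ones followed by a terminating 0:
  8 -> 111111110 (9 bits)
  4 -> 11110 (5 bits)
  7 -> 11111110 (8 bits)
  1 -> 10 (2 bits)
  3 -> 1110 (4 bits)
Total length = 9 + 5 + 8 + 2 + 4 = 28 bits.

Unary([8, 4, 7, 1, 3]) = 1111111101111011111110101110 (28 bits)


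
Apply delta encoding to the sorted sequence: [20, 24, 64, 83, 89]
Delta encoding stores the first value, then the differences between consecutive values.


First value: 20
Deltas:
  24 - 20 = 4
  64 - 24 = 40
  83 - 64 = 19
  89 - 83 = 6


Delta encoded: [20, 4, 40, 19, 6]


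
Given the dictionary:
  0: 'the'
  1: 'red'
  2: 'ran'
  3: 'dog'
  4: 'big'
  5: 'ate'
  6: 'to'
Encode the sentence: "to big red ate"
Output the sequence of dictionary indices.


Look up each word in the dictionary:
  'to' -> 6
  'big' -> 4
  'red' -> 1
  'ate' -> 5

Encoded: [6, 4, 1, 5]


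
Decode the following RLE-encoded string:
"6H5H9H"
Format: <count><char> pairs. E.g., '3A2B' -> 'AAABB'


Expanding each <count><char> pair:
  6H -> 'HHHHHH'
  5H -> 'HHHHH'
  9H -> 'HHHHHHHHH'

Decoded = HHHHHHHHHHHHHHHHHHHH


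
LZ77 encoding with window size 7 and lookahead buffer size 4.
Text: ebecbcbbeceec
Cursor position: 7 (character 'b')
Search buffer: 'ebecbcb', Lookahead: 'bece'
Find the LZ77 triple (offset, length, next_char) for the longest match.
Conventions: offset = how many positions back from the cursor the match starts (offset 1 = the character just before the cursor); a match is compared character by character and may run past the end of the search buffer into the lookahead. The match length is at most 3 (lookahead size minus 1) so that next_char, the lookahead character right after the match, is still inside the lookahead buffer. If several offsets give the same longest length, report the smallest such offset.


Try each offset into the search buffer:
  offset=1 (pos 6, char 'b'): match length 1
  offset=2 (pos 5, char 'c'): match length 0
  offset=3 (pos 4, char 'b'): match length 1
  offset=4 (pos 3, char 'c'): match length 0
  offset=5 (pos 2, char 'e'): match length 0
  offset=6 (pos 1, char 'b'): match length 3
  offset=7 (pos 0, char 'e'): match length 0
Longest match has length 3 at offset 6.
next_char = character at position 7 + 3 = 10 -> 'e'

Best match: offset=6, length=3 (matching 'bec' starting at position 1)
LZ77 triple: (6, 3, 'e')


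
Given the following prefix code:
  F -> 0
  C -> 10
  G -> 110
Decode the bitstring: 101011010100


Decoding step by step:
Bits 10 -> C
Bits 10 -> C
Bits 110 -> G
Bits 10 -> C
Bits 10 -> C
Bits 0 -> F


Decoded message: CCGCCF


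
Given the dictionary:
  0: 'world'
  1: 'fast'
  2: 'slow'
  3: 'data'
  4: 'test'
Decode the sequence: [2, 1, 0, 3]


Look up each index in the dictionary:
  2 -> 'slow'
  1 -> 'fast'
  0 -> 'world'
  3 -> 'data'

Decoded: "slow fast world data"


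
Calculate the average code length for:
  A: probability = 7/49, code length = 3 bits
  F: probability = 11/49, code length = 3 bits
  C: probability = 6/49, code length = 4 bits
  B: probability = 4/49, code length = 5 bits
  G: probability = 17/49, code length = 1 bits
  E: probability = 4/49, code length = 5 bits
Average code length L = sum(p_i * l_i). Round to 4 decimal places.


Weighted contributions p_i * l_i:
  A: (7/49) * 3 = 21/49
  F: (11/49) * 3 = 33/49
  C: (6/49) * 4 = 24/49
  B: (4/49) * 5 = 20/49
  G: (17/49) * 1 = 17/49
  E: (4/49) * 5 = 20/49
Sum = (21 + 33 + 24 + 20 + 17 + 20)/49 = 135/49

L = 135/49 = 2.7551 bits/symbol


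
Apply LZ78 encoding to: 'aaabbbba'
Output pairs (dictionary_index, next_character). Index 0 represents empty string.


LZ78 encoding steps:
Dictionary: {0: ''}
Step 1: w='' (idx 0), next='a' -> output (0, 'a'), add 'a' as idx 1
Step 2: w='a' (idx 1), next='a' -> output (1, 'a'), add 'aa' as idx 2
Step 3: w='' (idx 0), next='b' -> output (0, 'b'), add 'b' as idx 3
Step 4: w='b' (idx 3), next='b' -> output (3, 'b'), add 'bb' as idx 4
Step 5: w='b' (idx 3), next='a' -> output (3, 'a'), add 'ba' as idx 5


Encoded: [(0, 'a'), (1, 'a'), (0, 'b'), (3, 'b'), (3, 'a')]


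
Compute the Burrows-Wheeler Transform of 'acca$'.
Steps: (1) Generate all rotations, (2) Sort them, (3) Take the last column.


Rotations (sorted):
  0: $acca -> last char: a
  1: a$acc -> last char: c
  2: acca$ -> last char: $
  3: ca$ac -> last char: c
  4: cca$a -> last char: a


BWT = ac$ca


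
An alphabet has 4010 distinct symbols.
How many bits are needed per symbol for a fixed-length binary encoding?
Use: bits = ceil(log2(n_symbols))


log2(4010) = 11.9694
Bracket: 2^11 = 2048 < 4010 <= 2^12 = 4096
So ceil(log2(4010)) = 12

bits = ceil(log2(4010)) = ceil(11.9694) = 12 bits


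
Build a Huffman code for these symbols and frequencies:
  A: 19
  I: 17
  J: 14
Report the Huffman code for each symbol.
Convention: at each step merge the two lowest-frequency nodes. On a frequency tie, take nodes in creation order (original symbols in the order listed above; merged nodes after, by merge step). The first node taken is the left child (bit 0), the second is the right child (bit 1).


Huffman tree construction:
Step 1: Merge J(14) + I(17) = 31
Step 2: Merge A(19) + (J+I)(31) = 50
Read each symbol's code off the tree from the root (left child = 0, right child = 1).

Codes:
  A: 0 (length 1)
  I: 11 (length 2)
  J: 10 (length 2)
Average code length: 81/50 = 1.6200 bits/symbol


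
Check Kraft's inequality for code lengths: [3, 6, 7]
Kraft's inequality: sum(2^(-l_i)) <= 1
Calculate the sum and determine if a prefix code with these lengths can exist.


Sum = 2^(-3) + 2^(-6) + 2^(-7)
    = 0.125 + 0.015625 + 0.0078125
    = 19/128 = 0.1484375
Since 0.1484375 <= 1, Kraft's inequality IS satisfied.
A prefix code with these lengths CAN exist.

Kraft sum = 0.1484375. Satisfied.


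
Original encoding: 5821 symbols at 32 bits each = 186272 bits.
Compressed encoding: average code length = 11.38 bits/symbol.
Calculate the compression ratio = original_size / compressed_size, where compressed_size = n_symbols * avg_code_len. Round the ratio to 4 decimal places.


original_size = n_symbols * orig_bits = 5821 * 32 = 186272 bits
compressed_size = n_symbols * avg_code_len = 5821 * 11.38 = 66242.98 bits
ratio = original_size / compressed_size = 186272 / 66242.98 = 2.812

Compression ratio = 2.812


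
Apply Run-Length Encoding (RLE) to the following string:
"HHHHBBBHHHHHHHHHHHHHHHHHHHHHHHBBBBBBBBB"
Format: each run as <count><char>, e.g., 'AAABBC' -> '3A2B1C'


Scanning runs left to right:
  i=0: run of 'H' x 4 -> '4H'
  i=4: run of 'B' x 3 -> '3B'
  i=7: run of 'H' x 23 -> '23H'
  i=30: run of 'B' x 9 -> '9B'

RLE = 4H3B23H9B


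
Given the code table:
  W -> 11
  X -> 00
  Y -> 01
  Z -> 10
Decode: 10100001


Decoding:
10 -> Z
10 -> Z
00 -> X
01 -> Y


Result: ZZXY


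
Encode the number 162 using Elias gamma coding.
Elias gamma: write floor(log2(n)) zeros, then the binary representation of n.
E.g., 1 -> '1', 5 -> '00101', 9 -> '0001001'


num_bits = floor(log2(162)) + 1 = 8
leading_zeros = num_bits - 1 = 7
binary(162) = 10100010

Elias gamma(162) = '0000000' + '10100010' = 000000010100010 (15 bits)


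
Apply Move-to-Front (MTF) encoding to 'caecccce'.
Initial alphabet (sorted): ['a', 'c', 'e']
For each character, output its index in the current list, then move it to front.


MTF encoding:
'c': index 1 in ['a', 'c', 'e'] -> ['c', 'a', 'e']
'a': index 1 in ['c', 'a', 'e'] -> ['a', 'c', 'e']
'e': index 2 in ['a', 'c', 'e'] -> ['e', 'a', 'c']
'c': index 2 in ['e', 'a', 'c'] -> ['c', 'e', 'a']
'c': index 0 in ['c', 'e', 'a'] -> ['c', 'e', 'a']
'c': index 0 in ['c', 'e', 'a'] -> ['c', 'e', 'a']
'c': index 0 in ['c', 'e', 'a'] -> ['c', 'e', 'a']
'e': index 1 in ['c', 'e', 'a'] -> ['e', 'c', 'a']


Output: [1, 1, 2, 2, 0, 0, 0, 1]


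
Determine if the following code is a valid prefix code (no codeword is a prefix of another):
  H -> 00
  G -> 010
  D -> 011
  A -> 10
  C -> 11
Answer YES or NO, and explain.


Checking each pair (does one codeword prefix another?):
  H='00' vs G='010': no prefix
  H='00' vs D='011': no prefix
  H='00' vs A='10': no prefix
  H='00' vs C='11': no prefix
  G='010' vs H='00': no prefix
  G='010' vs D='011': no prefix
  G='010' vs A='10': no prefix
  G='010' vs C='11': no prefix
  D='011' vs H='00': no prefix
  D='011' vs G='010': no prefix
  D='011' vs A='10': no prefix
  D='011' vs C='11': no prefix
  A='10' vs H='00': no prefix
  A='10' vs G='010': no prefix
  A='10' vs D='011': no prefix
  A='10' vs C='11': no prefix
  C='11' vs H='00': no prefix
  C='11' vs G='010': no prefix
  C='11' vs D='011': no prefix
  C='11' vs A='10': no prefix
No violation found over all pairs.

YES -- this is a valid prefix code. No codeword is a prefix of any other codeword.


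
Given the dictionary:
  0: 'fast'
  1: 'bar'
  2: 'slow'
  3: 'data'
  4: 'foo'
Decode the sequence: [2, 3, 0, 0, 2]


Look up each index in the dictionary:
  2 -> 'slow'
  3 -> 'data'
  0 -> 'fast'
  0 -> 'fast'
  2 -> 'slow'

Decoded: "slow data fast fast slow"


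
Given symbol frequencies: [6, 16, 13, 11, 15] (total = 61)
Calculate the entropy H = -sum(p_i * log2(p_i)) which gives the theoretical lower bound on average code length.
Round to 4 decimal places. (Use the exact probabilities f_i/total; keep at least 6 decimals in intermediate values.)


Per-symbol terms -p_i * log2(p_i) with p_i = f_i/61:
  p = 6/61 = 0.098361: log2(p) = -3.345775, -p*log2(p) = 0.329093
  p = 16/61 = 0.262295: log2(p) = -1.930737, -p*log2(p) = 0.506423
  p = 13/61 = 0.213115: log2(p) = -2.230298, -p*log2(p) = 0.475309
  p = 11/61 = 0.180328: log2(p) = -2.471306, -p*log2(p) = 0.445645
  p = 15/61 = 0.245902: log2(p) = -2.023847, -p*log2(p) = 0.497667
H = 0.329093 + 0.506423 + 0.475309 + 0.445645 + 0.497667 = 2.254137

H = 2.2541 bits/symbol


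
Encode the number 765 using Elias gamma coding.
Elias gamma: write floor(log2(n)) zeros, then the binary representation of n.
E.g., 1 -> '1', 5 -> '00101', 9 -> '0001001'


num_bits = floor(log2(765)) + 1 = 10
leading_zeros = num_bits - 1 = 9
binary(765) = 1011111101

Elias gamma(765) = '000000000' + '1011111101' = 0000000001011111101 (19 bits)


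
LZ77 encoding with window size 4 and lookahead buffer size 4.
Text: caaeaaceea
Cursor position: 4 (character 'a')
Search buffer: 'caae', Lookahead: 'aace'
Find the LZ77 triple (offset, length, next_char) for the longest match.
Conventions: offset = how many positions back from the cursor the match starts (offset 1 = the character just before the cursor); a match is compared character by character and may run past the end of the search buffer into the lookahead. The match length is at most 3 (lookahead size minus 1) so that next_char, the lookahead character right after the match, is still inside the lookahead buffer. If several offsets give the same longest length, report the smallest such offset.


Try each offset into the search buffer:
  offset=1 (pos 3, char 'e'): match length 0
  offset=2 (pos 2, char 'a'): match length 1
  offset=3 (pos 1, char 'a'): match length 2
  offset=4 (pos 0, char 'c'): match length 0
Longest match has length 2 at offset 3.
next_char = character at position 4 + 2 = 6 -> 'c'

Best match: offset=3, length=2 (matching 'aa' starting at position 1)
LZ77 triple: (3, 2, 'c')


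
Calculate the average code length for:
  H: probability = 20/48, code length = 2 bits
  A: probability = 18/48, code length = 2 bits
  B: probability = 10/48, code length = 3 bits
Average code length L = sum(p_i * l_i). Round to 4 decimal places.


Weighted contributions p_i * l_i:
  H: (20/48) * 2 = 40/48
  A: (18/48) * 2 = 36/48
  B: (10/48) * 3 = 30/48
Sum = (40 + 36 + 30)/48 = 106/48

L = 106/48 = 2.2083 bits/symbol


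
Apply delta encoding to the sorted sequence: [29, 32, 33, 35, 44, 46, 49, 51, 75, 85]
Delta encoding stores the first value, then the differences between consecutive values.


First value: 29
Deltas:
  32 - 29 = 3
  33 - 32 = 1
  35 - 33 = 2
  44 - 35 = 9
  46 - 44 = 2
  49 - 46 = 3
  51 - 49 = 2
  75 - 51 = 24
  85 - 75 = 10


Delta encoded: [29, 3, 1, 2, 9, 2, 3, 2, 24, 10]


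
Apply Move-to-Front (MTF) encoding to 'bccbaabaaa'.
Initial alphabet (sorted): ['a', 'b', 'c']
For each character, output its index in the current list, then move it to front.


MTF encoding:
'b': index 1 in ['a', 'b', 'c'] -> ['b', 'a', 'c']
'c': index 2 in ['b', 'a', 'c'] -> ['c', 'b', 'a']
'c': index 0 in ['c', 'b', 'a'] -> ['c', 'b', 'a']
'b': index 1 in ['c', 'b', 'a'] -> ['b', 'c', 'a']
'a': index 2 in ['b', 'c', 'a'] -> ['a', 'b', 'c']
'a': index 0 in ['a', 'b', 'c'] -> ['a', 'b', 'c']
'b': index 1 in ['a', 'b', 'c'] -> ['b', 'a', 'c']
'a': index 1 in ['b', 'a', 'c'] -> ['a', 'b', 'c']
'a': index 0 in ['a', 'b', 'c'] -> ['a', 'b', 'c']
'a': index 0 in ['a', 'b', 'c'] -> ['a', 'b', 'c']


Output: [1, 2, 0, 1, 2, 0, 1, 1, 0, 0]


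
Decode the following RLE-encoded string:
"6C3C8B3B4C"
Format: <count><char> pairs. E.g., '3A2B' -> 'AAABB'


Expanding each <count><char> pair:
  6C -> 'CCCCCC'
  3C -> 'CCC'
  8B -> 'BBBBBBBB'
  3B -> 'BBB'
  4C -> 'CCCC'

Decoded = CCCCCCCCCBBBBBBBBBBBCCCC


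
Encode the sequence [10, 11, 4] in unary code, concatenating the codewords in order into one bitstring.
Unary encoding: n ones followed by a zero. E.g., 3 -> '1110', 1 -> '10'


Encode each number as n ones followed by a terminating 0:
  10 -> 11111111110 (11 bits)
  11 -> 111111111110 (12 bits)
  4 -> 11110 (5 bits)
Total length = 11 + 12 + 5 = 28 bits.

Unary([10, 11, 4]) = 1111111111011111111111011110 (28 bits)


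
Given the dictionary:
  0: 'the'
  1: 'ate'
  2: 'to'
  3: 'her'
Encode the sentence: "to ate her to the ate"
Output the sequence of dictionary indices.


Look up each word in the dictionary:
  'to' -> 2
  'ate' -> 1
  'her' -> 3
  'to' -> 2
  'the' -> 0
  'ate' -> 1

Encoded: [2, 1, 3, 2, 0, 1]


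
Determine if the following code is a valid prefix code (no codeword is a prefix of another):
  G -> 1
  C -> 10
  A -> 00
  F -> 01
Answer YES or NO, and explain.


Checking each pair (does one codeword prefix another?):
  G='1' vs C='10': prefix -- VIOLATION

NO -- this is NOT a valid prefix code. G (1) is a prefix of C (10).


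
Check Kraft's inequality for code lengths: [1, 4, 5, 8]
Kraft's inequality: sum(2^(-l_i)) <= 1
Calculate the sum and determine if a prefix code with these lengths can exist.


Sum = 2^(-1) + 2^(-4) + 2^(-5) + 2^(-8)
    = 0.5 + 0.0625 + 0.03125 + 0.00390625
    = 153/256 = 0.59765625
Since 0.59765625 <= 1, Kraft's inequality IS satisfied.
A prefix code with these lengths CAN exist.

Kraft sum = 0.59765625. Satisfied.


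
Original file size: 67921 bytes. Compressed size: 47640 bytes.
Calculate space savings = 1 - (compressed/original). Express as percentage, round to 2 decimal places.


ratio = compressed/original = 47640/67921 = 0.701403
savings = 1 - ratio = 1 - 0.701403 = 0.298597
as a percentage: 0.298597 * 100 = 29.86%

Space savings = 1 - 47640/67921 = 29.86%


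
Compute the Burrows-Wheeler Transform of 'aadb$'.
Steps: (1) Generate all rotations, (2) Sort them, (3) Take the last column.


Rotations (sorted):
  0: $aadb -> last char: b
  1: aadb$ -> last char: $
  2: adb$a -> last char: a
  3: b$aad -> last char: d
  4: db$aa -> last char: a


BWT = b$ada


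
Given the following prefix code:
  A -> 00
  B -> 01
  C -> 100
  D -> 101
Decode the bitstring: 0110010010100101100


Decoding step by step:
Bits 01 -> B
Bits 100 -> C
Bits 100 -> C
Bits 101 -> D
Bits 00 -> A
Bits 101 -> D
Bits 100 -> C


Decoded message: BCCDADC


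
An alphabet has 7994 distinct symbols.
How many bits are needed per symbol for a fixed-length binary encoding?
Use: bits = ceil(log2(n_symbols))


log2(7994) = 12.9647
Bracket: 2^12 = 4096 < 7994 <= 2^13 = 8192
So ceil(log2(7994)) = 13

bits = ceil(log2(7994)) = ceil(12.9647) = 13 bits


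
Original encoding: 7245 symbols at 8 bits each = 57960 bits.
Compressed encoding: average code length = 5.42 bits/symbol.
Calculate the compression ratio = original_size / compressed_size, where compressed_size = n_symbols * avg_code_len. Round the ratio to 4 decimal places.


original_size = n_symbols * orig_bits = 7245 * 8 = 57960 bits
compressed_size = n_symbols * avg_code_len = 7245 * 5.42 = 39267.9 bits
ratio = original_size / compressed_size = 57960 / 39267.9 = 1.476

Compression ratio = 1.476


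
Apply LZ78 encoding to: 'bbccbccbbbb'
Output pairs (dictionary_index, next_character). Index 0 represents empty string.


LZ78 encoding steps:
Dictionary: {0: ''}
Step 1: w='' (idx 0), next='b' -> output (0, 'b'), add 'b' as idx 1
Step 2: w='b' (idx 1), next='c' -> output (1, 'c'), add 'bc' as idx 2
Step 3: w='' (idx 0), next='c' -> output (0, 'c'), add 'c' as idx 3
Step 4: w='bc' (idx 2), next='c' -> output (2, 'c'), add 'bcc' as idx 4
Step 5: w='b' (idx 1), next='b' -> output (1, 'b'), add 'bb' as idx 5
Step 6: w='bb' (idx 5), end of input -> output (5, '')


Encoded: [(0, 'b'), (1, 'c'), (0, 'c'), (2, 'c'), (1, 'b'), (5, '')]


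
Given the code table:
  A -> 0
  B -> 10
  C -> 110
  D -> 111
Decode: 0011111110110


Decoding:
0 -> A
0 -> A
111 -> D
111 -> D
10 -> B
110 -> C


Result: AADDBC


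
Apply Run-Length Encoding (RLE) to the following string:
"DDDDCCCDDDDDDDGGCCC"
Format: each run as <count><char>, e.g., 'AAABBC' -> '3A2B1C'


Scanning runs left to right:
  i=0: run of 'D' x 4 -> '4D'
  i=4: run of 'C' x 3 -> '3C'
  i=7: run of 'D' x 7 -> '7D'
  i=14: run of 'G' x 2 -> '2G'
  i=16: run of 'C' x 3 -> '3C'

RLE = 4D3C7D2G3C


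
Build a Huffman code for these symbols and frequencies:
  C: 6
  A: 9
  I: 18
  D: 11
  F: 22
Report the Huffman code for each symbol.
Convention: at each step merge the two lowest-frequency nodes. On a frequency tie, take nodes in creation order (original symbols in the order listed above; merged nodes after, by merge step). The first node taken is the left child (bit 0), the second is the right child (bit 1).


Huffman tree construction:
Step 1: Merge C(6) + A(9) = 15
Step 2: Merge D(11) + (C+A)(15) = 26
Step 3: Merge I(18) + F(22) = 40
Step 4: Merge (D+(C+A))(26) + (I+F)(40) = 66
Read each symbol's code off the tree from the root (left child = 0, right child = 1).

Codes:
  C: 010 (length 3)
  A: 011 (length 3)
  I: 10 (length 2)
  D: 00 (length 2)
  F: 11 (length 2)
Average code length: 147/66 = 2.2273 bits/symbol


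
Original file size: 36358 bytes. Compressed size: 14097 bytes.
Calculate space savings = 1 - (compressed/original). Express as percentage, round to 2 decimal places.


ratio = compressed/original = 14097/36358 = 0.387728
savings = 1 - ratio = 1 - 0.387728 = 0.612272
as a percentage: 0.612272 * 100 = 61.23%

Space savings = 1 - 14097/36358 = 61.23%


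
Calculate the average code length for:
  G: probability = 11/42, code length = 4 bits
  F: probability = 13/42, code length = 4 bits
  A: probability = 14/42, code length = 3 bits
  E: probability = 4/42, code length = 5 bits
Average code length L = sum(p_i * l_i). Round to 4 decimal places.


Weighted contributions p_i * l_i:
  G: (11/42) * 4 = 44/42
  F: (13/42) * 4 = 52/42
  A: (14/42) * 3 = 42/42
  E: (4/42) * 5 = 20/42
Sum = (44 + 52 + 42 + 20)/42 = 158/42

L = 158/42 = 3.7619 bits/symbol


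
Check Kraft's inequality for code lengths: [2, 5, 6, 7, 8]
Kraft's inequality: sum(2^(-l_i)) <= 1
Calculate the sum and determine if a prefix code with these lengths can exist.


Sum = 2^(-2) + 2^(-5) + 2^(-6) + 2^(-7) + 2^(-8)
    = 0.25 + 0.03125 + 0.015625 + 0.0078125 + 0.00390625
    = 79/256 = 0.30859375
Since 0.30859375 <= 1, Kraft's inequality IS satisfied.
A prefix code with these lengths CAN exist.

Kraft sum = 0.30859375. Satisfied.


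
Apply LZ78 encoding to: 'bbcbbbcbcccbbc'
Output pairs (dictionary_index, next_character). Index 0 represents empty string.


LZ78 encoding steps:
Dictionary: {0: ''}
Step 1: w='' (idx 0), next='b' -> output (0, 'b'), add 'b' as idx 1
Step 2: w='b' (idx 1), next='c' -> output (1, 'c'), add 'bc' as idx 2
Step 3: w='b' (idx 1), next='b' -> output (1, 'b'), add 'bb' as idx 3
Step 4: w='bc' (idx 2), next='b' -> output (2, 'b'), add 'bcb' as idx 4
Step 5: w='' (idx 0), next='c' -> output (0, 'c'), add 'c' as idx 5
Step 6: w='c' (idx 5), next='c' -> output (5, 'c'), add 'cc' as idx 6
Step 7: w='bb' (idx 3), next='c' -> output (3, 'c'), add 'bbc' as idx 7


Encoded: [(0, 'b'), (1, 'c'), (1, 'b'), (2, 'b'), (0, 'c'), (5, 'c'), (3, 'c')]


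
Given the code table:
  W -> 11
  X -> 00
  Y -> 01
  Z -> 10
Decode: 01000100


Decoding:
01 -> Y
00 -> X
01 -> Y
00 -> X


Result: YXYX


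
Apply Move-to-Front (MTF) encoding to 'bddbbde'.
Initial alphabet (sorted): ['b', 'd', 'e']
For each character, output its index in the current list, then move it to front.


MTF encoding:
'b': index 0 in ['b', 'd', 'e'] -> ['b', 'd', 'e']
'd': index 1 in ['b', 'd', 'e'] -> ['d', 'b', 'e']
'd': index 0 in ['d', 'b', 'e'] -> ['d', 'b', 'e']
'b': index 1 in ['d', 'b', 'e'] -> ['b', 'd', 'e']
'b': index 0 in ['b', 'd', 'e'] -> ['b', 'd', 'e']
'd': index 1 in ['b', 'd', 'e'] -> ['d', 'b', 'e']
'e': index 2 in ['d', 'b', 'e'] -> ['e', 'd', 'b']


Output: [0, 1, 0, 1, 0, 1, 2]


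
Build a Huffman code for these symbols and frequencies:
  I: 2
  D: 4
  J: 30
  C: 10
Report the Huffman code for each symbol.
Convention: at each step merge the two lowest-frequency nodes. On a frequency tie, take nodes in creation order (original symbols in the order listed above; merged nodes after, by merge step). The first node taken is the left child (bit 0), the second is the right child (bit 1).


Huffman tree construction:
Step 1: Merge I(2) + D(4) = 6
Step 2: Merge (I+D)(6) + C(10) = 16
Step 3: Merge ((I+D)+C)(16) + J(30) = 46
Read each symbol's code off the tree from the root (left child = 0, right child = 1).

Codes:
  I: 000 (length 3)
  D: 001 (length 3)
  J: 1 (length 1)
  C: 01 (length 2)
Average code length: 68/46 = 1.4783 bits/symbol


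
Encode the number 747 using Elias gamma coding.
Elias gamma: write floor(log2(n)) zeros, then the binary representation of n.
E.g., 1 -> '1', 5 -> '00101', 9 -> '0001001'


num_bits = floor(log2(747)) + 1 = 10
leading_zeros = num_bits - 1 = 9
binary(747) = 1011101011

Elias gamma(747) = '000000000' + '1011101011' = 0000000001011101011 (19 bits)


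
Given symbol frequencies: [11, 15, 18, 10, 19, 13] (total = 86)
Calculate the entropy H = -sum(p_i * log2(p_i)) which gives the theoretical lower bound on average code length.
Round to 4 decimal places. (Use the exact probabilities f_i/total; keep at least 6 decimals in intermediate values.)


Per-symbol terms -p_i * log2(p_i) with p_i = f_i/86:
  p = 11/86 = 0.127907: log2(p) = -2.966833, -p*log2(p) = 0.379479
  p = 15/86 = 0.174419: log2(p) = -2.519374, -p*log2(p) = 0.439426
  p = 18/86 = 0.209302: log2(p) = -2.256340, -p*log2(p) = 0.472257
  p = 10/86 = 0.116279: log2(p) = -3.104337, -p*log2(p) = 0.360969
  p = 19/86 = 0.220930: log2(p) = -2.178337, -p*log2(p) = 0.481261
  p = 13/86 = 0.151163: log2(p) = -2.725825, -p*log2(p) = 0.412043
H = 0.379479 + 0.439426 + 0.472257 + 0.360969 + 0.481261 + 0.412043 = 2.545435

H = 2.5454 bits/symbol


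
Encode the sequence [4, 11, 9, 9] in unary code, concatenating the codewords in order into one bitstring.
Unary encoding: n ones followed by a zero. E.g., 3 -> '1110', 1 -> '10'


Encode each number as n ones followed by a terminating 0:
  4 -> 11110 (5 bits)
  11 -> 111111111110 (12 bits)
  9 -> 1111111110 (10 bits)
  9 -> 1111111110 (10 bits)
Total length = 5 + 12 + 10 + 10 = 37 bits.

Unary([4, 11, 9, 9]) = 1111011111111111011111111101111111110 (37 bits)


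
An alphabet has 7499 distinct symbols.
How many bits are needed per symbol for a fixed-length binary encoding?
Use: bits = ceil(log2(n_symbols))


log2(7499) = 12.8725
Bracket: 2^12 = 4096 < 7499 <= 2^13 = 8192
So ceil(log2(7499)) = 13

bits = ceil(log2(7499)) = ceil(12.8725) = 13 bits


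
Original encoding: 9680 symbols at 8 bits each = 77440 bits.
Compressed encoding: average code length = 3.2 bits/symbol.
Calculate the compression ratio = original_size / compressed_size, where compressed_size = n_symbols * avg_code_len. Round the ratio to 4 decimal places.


original_size = n_symbols * orig_bits = 9680 * 8 = 77440 bits
compressed_size = n_symbols * avg_code_len = 9680 * 3.2 = 30976.0 bits
ratio = original_size / compressed_size = 77440 / 30976.0 = 2.5

Compression ratio = 2.5


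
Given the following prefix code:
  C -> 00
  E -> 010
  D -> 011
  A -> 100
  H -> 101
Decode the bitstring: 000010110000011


Decoding step by step:
Bits 00 -> C
Bits 00 -> C
Bits 101 -> H
Bits 100 -> A
Bits 00 -> C
Bits 011 -> D


Decoded message: CCHACD


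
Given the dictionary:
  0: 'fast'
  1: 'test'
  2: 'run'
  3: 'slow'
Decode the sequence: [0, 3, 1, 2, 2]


Look up each index in the dictionary:
  0 -> 'fast'
  3 -> 'slow'
  1 -> 'test'
  2 -> 'run'
  2 -> 'run'

Decoded: "fast slow test run run"


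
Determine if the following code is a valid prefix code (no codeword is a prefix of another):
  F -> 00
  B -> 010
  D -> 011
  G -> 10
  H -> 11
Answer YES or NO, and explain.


Checking each pair (does one codeword prefix another?):
  F='00' vs B='010': no prefix
  F='00' vs D='011': no prefix
  F='00' vs G='10': no prefix
  F='00' vs H='11': no prefix
  B='010' vs F='00': no prefix
  B='010' vs D='011': no prefix
  B='010' vs G='10': no prefix
  B='010' vs H='11': no prefix
  D='011' vs F='00': no prefix
  D='011' vs B='010': no prefix
  D='011' vs G='10': no prefix
  D='011' vs H='11': no prefix
  G='10' vs F='00': no prefix
  G='10' vs B='010': no prefix
  G='10' vs D='011': no prefix
  G='10' vs H='11': no prefix
  H='11' vs F='00': no prefix
  H='11' vs B='010': no prefix
  H='11' vs D='011': no prefix
  H='11' vs G='10': no prefix
No violation found over all pairs.

YES -- this is a valid prefix code. No codeword is a prefix of any other codeword.


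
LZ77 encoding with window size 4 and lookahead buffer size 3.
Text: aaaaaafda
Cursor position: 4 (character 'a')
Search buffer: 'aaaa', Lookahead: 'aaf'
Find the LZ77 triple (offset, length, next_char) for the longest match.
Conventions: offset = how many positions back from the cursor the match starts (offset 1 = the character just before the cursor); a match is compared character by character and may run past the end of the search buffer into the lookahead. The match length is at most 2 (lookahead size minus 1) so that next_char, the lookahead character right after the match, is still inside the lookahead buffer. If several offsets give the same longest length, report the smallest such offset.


Try each offset into the search buffer:
  offset=1 (pos 3, char 'a'): match length 2
  offset=2 (pos 2, char 'a'): match length 2
  offset=3 (pos 1, char 'a'): match length 2
  offset=4 (pos 0, char 'a'): match length 2
Longest match has length 2, found at offsets 1, 2, 3, 4; take the smallest, offset 1.
next_char = character at position 4 + 2 = 6 -> 'f'

Best match: offset=1, length=2 (matching 'aa' starting at position 3)
LZ77 triple: (1, 2, 'f')


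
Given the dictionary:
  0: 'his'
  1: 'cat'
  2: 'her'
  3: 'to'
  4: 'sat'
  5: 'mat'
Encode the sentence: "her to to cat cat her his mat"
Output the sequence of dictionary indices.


Look up each word in the dictionary:
  'her' -> 2
  'to' -> 3
  'to' -> 3
  'cat' -> 1
  'cat' -> 1
  'her' -> 2
  'his' -> 0
  'mat' -> 5

Encoded: [2, 3, 3, 1, 1, 2, 0, 5]


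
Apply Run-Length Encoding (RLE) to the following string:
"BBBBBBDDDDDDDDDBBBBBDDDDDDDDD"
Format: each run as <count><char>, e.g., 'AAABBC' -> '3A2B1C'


Scanning runs left to right:
  i=0: run of 'B' x 6 -> '6B'
  i=6: run of 'D' x 9 -> '9D'
  i=15: run of 'B' x 5 -> '5B'
  i=20: run of 'D' x 9 -> '9D'

RLE = 6B9D5B9D


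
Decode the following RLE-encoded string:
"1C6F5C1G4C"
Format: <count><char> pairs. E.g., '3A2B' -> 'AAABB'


Expanding each <count><char> pair:
  1C -> 'C'
  6F -> 'FFFFFF'
  5C -> 'CCCCC'
  1G -> 'G'
  4C -> 'CCCC'

Decoded = CFFFFFFCCCCCGCCCC


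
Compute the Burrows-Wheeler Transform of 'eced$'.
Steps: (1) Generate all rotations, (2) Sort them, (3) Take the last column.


Rotations (sorted):
  0: $eced -> last char: d
  1: ced$e -> last char: e
  2: d$ece -> last char: e
  3: eced$ -> last char: $
  4: ed$ec -> last char: c


BWT = dee$c


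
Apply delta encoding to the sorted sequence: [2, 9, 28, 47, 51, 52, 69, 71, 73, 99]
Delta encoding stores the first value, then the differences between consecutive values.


First value: 2
Deltas:
  9 - 2 = 7
  28 - 9 = 19
  47 - 28 = 19
  51 - 47 = 4
  52 - 51 = 1
  69 - 52 = 17
  71 - 69 = 2
  73 - 71 = 2
  99 - 73 = 26


Delta encoded: [2, 7, 19, 19, 4, 1, 17, 2, 2, 26]


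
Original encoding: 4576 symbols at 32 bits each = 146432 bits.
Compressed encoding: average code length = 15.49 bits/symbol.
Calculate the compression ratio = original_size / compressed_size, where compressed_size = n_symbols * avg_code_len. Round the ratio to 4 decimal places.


original_size = n_symbols * orig_bits = 4576 * 32 = 146432 bits
compressed_size = n_symbols * avg_code_len = 4576 * 15.49 = 70882.24 bits
ratio = original_size / compressed_size = 146432 / 70882.24 = 2.0658

Compression ratio = 2.0658


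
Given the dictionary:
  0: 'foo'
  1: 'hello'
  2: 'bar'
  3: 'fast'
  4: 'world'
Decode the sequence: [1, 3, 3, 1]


Look up each index in the dictionary:
  1 -> 'hello'
  3 -> 'fast'
  3 -> 'fast'
  1 -> 'hello'

Decoded: "hello fast fast hello"
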